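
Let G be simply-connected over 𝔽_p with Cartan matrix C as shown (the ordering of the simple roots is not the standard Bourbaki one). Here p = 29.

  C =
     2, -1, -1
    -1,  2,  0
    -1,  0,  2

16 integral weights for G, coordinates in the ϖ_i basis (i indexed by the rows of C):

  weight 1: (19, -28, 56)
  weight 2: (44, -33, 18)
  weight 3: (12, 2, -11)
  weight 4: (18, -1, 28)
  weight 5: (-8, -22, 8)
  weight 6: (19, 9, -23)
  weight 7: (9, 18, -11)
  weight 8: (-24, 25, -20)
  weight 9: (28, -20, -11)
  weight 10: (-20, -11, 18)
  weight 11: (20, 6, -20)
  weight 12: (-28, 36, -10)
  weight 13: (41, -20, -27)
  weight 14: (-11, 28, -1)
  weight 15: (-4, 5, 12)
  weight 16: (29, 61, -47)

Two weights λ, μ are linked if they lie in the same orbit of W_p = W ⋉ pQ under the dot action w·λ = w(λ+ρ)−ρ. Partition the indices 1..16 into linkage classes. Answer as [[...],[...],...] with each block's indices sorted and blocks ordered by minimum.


Dynkin diagram of C (from the 4 off-diagonal −1 entries): A_3.

Folding the 16 weights λ_j+ρ into Ā_29 (reps in the given 3-coord order):

  1: (2, 7, 19) · 2: (3, 3, 10) · 3: (3, 3, 10) · 4: (0, 19, 10) · 5: (2, 7, 19) · 6: (2, 7, 19) · 7: (0, 19, 10) · 8: (3, 3, 10) · 9: (0, 19, 10) · 10: (0, 19, 10) · 11: (2, 7, 19) · 12: (2, 7, 19) · 13: (3, 3, 10) · 14: (0, 19, 10) · 15: (3, 3, 10) · 16: (12, 12, 4)

4 distinct reps among the 16 weights ⇒ 4 W_29-linkage classes:

[[1, 5, 6, 11, 12], [2, 3, 8, 13, 15], [4, 7, 9, 10, 14], [16]]


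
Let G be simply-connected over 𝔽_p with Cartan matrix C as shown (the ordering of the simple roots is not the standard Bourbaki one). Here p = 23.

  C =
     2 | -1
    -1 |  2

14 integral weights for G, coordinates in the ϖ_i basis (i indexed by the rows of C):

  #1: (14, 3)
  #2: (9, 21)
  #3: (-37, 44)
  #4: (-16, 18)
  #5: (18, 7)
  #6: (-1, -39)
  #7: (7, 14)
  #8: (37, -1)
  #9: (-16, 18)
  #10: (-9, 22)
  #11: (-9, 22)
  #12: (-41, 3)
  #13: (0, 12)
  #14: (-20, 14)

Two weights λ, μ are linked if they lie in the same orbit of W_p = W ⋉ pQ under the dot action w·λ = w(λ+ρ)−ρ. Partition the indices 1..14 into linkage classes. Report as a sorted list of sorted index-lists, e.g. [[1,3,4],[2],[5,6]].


Type A_2, rank 2, |W|=6; reorder rows/cols to standard.

W_23-reps of the 14 weights in Ā_23 (same 2-coord order as C):

  [1] (15, 4) · [2] (1, 13) · [3] (1, 13) · [4] (15, 4) · [5] (15, 4) · [6] (8, 15) · [7] (8, 15) · [8] (8, 15) · [9] (15, 4) · [10] (8, 15) · [11] (8, 15) · [12] (13, 6) · [13] (1, 13) · [14] (15, 4)

4 distinct reps among the 14 weights ⇒ 4 W_23-linkage classes:

[[1, 4, 5, 9, 14], [2, 3, 13], [6, 7, 8, 10, 11], [12]]


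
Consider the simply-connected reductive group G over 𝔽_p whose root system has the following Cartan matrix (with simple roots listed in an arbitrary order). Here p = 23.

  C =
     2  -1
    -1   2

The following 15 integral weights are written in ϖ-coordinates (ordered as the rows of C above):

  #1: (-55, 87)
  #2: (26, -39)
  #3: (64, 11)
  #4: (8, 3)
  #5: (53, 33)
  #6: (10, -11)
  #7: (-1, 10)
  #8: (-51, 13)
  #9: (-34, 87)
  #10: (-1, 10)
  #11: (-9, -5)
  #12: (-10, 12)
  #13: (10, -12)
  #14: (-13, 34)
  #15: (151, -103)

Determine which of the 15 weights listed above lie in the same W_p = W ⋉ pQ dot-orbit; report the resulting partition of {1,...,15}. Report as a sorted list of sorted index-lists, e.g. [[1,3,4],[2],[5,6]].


Type A_2, rank 2, |W|=6; reorder rows/cols to standard.

Each λ_j+ρ reduced to Ā_23; 2-tuples below use C's row order:

    λ_1+ρ ↦ (4, 8)
    λ_2+ρ ↦ (4, 8)
    λ_3+ρ ↦ (4, 8)
    λ_4+ρ ↦ (9, 4)
    λ_5+ρ ↦ (4, 8)
    λ_6+ρ ↦ (1, 10)
    λ_7+ρ ↦ (0, 11)
    λ_8+ρ ↦ (9, 4)
    λ_9+ρ ↦ (9, 4)
    λ_10+ρ ↦ (0, 11)
    λ_11+ρ ↦ (4, 8)
    λ_12+ρ ↦ (9, 4)
    λ_13+ρ ↦ (0, 11)
    λ_14+ρ ↦ (0, 11)
    λ_15+ρ ↦ (9, 4)

The 15 indices split into 4 linkage classes (same alcove rep ⇔ same W_23-dot-orbit):

[[1, 2, 3, 5, 11], [4, 8, 9, 12, 15], [6], [7, 10, 13, 14]]


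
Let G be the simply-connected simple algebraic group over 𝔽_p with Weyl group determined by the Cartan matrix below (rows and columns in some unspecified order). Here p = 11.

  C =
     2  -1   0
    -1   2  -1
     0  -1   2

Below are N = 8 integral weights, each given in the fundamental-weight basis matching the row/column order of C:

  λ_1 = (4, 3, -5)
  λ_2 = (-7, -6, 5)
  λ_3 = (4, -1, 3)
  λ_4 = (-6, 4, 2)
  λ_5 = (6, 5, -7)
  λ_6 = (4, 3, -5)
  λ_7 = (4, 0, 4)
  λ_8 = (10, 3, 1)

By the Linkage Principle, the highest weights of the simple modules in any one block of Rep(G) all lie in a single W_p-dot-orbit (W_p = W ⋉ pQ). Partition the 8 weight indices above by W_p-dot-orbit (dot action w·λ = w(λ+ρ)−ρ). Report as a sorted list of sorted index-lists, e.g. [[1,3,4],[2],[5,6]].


Dynkin diagram of C (from the 4 off-diagonal −1 entries): A_3.

Ā_11 reps of the 8 weights (A_3, coords as presented):

  λ_1+ρ ↦ (5, 0, 4) · λ_2+ρ ↦ (5, 1, 5) · λ_3+ρ ↦ (5, 0, 4) · λ_4+ρ ↦ (5, 0, 3) · λ_5+ρ ↦ (5, 0, 4) · λ_6+ρ ↦ (5, 0, 4) · λ_7+ρ ↦ (5, 1, 5) · λ_8+ρ ↦ (5, 0, 4)

These 8 weights hit 3 W_11-dot-orbits; sizes (5, 2, 1):

[[1, 3, 5, 6, 8], [2, 7], [4]]


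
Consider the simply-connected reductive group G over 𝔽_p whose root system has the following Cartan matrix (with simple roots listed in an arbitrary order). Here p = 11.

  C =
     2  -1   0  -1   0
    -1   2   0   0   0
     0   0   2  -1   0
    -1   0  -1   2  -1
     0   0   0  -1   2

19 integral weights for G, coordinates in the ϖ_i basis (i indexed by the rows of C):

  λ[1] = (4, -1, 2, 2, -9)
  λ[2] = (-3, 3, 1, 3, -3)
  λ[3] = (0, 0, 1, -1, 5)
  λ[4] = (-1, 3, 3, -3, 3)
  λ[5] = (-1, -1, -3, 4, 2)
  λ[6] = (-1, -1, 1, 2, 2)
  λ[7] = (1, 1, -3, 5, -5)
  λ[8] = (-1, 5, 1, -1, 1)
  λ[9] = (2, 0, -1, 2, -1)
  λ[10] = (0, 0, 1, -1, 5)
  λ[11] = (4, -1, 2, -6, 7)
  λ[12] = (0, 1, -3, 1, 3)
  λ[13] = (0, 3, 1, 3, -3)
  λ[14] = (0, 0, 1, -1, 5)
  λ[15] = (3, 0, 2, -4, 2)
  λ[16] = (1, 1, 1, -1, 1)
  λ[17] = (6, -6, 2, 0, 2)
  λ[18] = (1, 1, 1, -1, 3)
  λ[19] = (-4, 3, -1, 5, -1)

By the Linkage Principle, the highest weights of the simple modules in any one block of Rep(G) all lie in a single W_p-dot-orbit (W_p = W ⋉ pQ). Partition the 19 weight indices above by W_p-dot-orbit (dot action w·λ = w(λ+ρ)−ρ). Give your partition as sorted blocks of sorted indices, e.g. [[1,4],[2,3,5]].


Type D_5, rank 5, |W|=1920; reorder rows/cols to standard.

Folding the 19 weights λ_j+ρ into Ā_11 (reps in the given 5-coord order):

    [1] (0, 0, 2, 3, 3)
    [2] (2, 2, 2, 0, 2)
    [3] (1, 1, 2, 0, 6)
    [4] (2, 2, 2, 0, 2)
    [5] (0, 0, 2, 3, 3)
    [6] (0, 0, 2, 3, 3)
    [7] (1, 2, 2, 0, 4)
    [8] (0, 6, 2, 0, 2)
    [9] (1, 1, 0, 3, 0)
    [10] (1, 1, 2, 0, 6)
    [11] (0, 0, 2, 3, 3)
    [12] (1, 2, 2, 0, 4)
    [13] (2, 2, 2, 0, 2)
    [14] (1, 1, 2, 0, 6)
    [15] (1, 1, 0, 3, 0)
    [16] (2, 2, 2, 0, 2)
    [17] (1, 1, 0, 3, 0)
    [18] (1, 2, 2, 0, 4)
    [19] (1, 1, 0, 3, 0)

6 distinct reps among the 19 weights ⇒ 6 W_11-linkage classes:

[[1, 5, 6, 11], [2, 4, 13, 16], [3, 10, 14], [7, 12, 18], [8], [9, 15, 17, 19]]


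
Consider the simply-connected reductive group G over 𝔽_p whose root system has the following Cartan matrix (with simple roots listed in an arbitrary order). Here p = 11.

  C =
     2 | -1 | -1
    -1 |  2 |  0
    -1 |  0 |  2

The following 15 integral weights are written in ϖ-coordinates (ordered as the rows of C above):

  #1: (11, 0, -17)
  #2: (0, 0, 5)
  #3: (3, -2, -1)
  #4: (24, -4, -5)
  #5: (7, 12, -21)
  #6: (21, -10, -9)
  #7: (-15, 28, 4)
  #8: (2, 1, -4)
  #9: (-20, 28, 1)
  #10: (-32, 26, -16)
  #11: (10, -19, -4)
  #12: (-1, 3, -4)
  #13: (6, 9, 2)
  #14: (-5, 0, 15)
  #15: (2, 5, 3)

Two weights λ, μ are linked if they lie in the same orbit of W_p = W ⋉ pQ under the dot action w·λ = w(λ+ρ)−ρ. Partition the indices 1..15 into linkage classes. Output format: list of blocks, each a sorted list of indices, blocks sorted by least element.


Root system A_3: the 3×3 matrix C matches after relabeling.

Alcove-folded reps (p=11, 15 weights, presented ϖ-order):

  [1] (1, 1, 6);  [2] (1, 1, 6);  [3] (3, 1, 0);  [4] (3, 1, 0);  [5] (1, 8, 1);  [6] (0, 2, 3);  [7] (3, 4, 2);  [8] (0, 2, 3);  [9] (1, 1, 6);  [10] (3, 4, 2);  [11] (3, 1, 0);  [12] (3, 1, 0);  [13] (1, 1, 6);  [14] (1, 1, 6);  [15] (3, 4, 2)

These 15 weights hit 5 W_11-dot-orbits; sizes (5, 4, 1, 2, 3):

[[1, 2, 9, 13, 14], [3, 4, 11, 12], [5], [6, 8], [7, 10, 15]]


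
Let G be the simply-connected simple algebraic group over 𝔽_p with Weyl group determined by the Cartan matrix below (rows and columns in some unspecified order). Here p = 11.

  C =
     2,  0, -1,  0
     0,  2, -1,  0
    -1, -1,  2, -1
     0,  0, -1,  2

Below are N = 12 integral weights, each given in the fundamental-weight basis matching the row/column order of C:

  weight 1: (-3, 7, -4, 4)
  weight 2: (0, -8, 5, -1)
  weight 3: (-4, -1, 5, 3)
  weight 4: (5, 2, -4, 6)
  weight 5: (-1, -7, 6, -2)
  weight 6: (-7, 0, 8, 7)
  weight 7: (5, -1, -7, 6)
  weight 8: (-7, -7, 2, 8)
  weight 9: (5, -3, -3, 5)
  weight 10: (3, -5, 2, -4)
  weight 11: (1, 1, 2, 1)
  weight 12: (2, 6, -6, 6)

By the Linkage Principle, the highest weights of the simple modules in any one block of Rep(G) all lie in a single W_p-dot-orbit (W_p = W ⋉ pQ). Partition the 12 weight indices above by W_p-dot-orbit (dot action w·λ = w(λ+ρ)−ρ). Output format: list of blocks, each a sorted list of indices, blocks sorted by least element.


Type D_4, rank 4, |W|=192; reorder rows/cols to standard.

Ā_11 reps of the 12 weights (D_4, coords as presented):

  1: (3, 3, 2, 0)
  2: (0, 6, 0, 1)
  3: (3, 0, 1, 4)
  4: (3, 0, 1, 4)
  5: (0, 6, 0, 1)
  6: (1, 6, 0, 1)
  7: (0, 6, 0, 1)
  8: (3, 3, 2, 0)
  9: (2, 2, 2, 2)
  10: (0, 0, 3, 1)
  11: (2, 2, 2, 2)
  12: (2, 2, 2, 2)

6 distinct reps among the 12 weights ⇒ 6 W_11-linkage classes:

[[1, 8], [2, 5, 7], [3, 4], [6], [9, 11, 12], [10]]


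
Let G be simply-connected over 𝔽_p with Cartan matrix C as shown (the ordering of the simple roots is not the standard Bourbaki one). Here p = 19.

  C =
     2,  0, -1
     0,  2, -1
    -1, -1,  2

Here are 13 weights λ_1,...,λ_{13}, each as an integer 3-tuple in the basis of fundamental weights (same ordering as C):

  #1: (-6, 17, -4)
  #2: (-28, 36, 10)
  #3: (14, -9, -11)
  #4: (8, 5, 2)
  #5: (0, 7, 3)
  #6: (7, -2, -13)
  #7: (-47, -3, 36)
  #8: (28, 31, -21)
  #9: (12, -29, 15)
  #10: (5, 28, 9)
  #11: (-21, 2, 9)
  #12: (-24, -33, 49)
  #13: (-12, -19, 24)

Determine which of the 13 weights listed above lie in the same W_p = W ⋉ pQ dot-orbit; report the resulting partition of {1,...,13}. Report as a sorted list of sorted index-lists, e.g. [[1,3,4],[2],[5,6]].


Root system A_3: the 3×3 matrix C matches after relabeling.

Each λ_j+ρ reduced to Ā_19; 3-tuples below use C's row order:

    λ_1+ρ ↦ (3, 10, 5)
    λ_2+ρ ↦ (8, 2, 8)
    λ_3+ρ ↦ (3, 10, 5)
    λ_4+ρ ↦ (9, 6, 3)
    λ_5+ρ ↦ (1, 8, 4)
    λ_6+ρ ↦ (1, 8, 4)
    λ_7+ρ ↦ (8, 2, 8)
    λ_8+ρ ↦ (9, 6, 3)
    λ_9+ρ ↦ (9, 6, 3)
    λ_10+ρ ↦ (9, 6, 3)
    λ_11+ρ ↦ (9, 6, 3)
    λ_12+ρ ↦ (1, 8, 4)
    λ_13+ρ ↦ (1, 8, 4)

Partition of {1..13} into 4 W_19-dot-orbits:

[[1, 3], [2, 7], [4, 8, 9, 10, 11], [5, 6, 12, 13]]


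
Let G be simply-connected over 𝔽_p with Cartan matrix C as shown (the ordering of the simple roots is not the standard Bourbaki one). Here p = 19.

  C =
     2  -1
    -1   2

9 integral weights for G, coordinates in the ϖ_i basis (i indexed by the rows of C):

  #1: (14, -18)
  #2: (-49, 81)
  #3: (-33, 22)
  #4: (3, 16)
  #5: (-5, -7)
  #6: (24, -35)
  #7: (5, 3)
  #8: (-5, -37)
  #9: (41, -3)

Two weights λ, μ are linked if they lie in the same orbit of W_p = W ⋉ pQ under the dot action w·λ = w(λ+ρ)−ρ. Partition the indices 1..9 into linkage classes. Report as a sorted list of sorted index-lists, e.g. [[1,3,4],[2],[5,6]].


Type A_2, rank 2, |W|=6; reorder rows/cols to standard.

Ā_19 reps of the 9 weights (A_2, coords as presented):

  λ_1 → (2, 15) · λ_2 → (6, 4) · λ_3 → (6, 4) · λ_4 → (2, 15) · λ_5 → (6, 4) · λ_6 → (6, 4) · λ_7 → (6, 4) · λ_8 → (2, 15) · λ_9 → (2, 15)

The 9 indices split into 2 linkage classes (same alcove rep ⇔ same W_19-dot-orbit):

[[1, 4, 8, 9], [2, 3, 5, 6, 7]]


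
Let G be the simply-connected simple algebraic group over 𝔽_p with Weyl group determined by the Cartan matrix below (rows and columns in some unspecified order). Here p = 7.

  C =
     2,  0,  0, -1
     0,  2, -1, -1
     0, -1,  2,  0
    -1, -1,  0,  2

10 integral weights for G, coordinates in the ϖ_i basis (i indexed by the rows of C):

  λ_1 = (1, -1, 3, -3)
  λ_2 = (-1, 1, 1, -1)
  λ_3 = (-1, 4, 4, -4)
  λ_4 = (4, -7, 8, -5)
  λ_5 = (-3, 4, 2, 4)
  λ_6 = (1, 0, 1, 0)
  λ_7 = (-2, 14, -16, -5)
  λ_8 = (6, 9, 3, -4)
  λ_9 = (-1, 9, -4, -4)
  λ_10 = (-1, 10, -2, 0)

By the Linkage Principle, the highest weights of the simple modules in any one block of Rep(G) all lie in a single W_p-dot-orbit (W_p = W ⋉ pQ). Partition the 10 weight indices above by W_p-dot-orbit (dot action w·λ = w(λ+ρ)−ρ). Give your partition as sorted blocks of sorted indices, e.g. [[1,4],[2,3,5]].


A_4 Cartan matrix, 4 simple roots permuted; ρ=(1,1,1,1).

Ā_7 reps of the 10 weights (A_4, coords as presented):

    λ_1 → (0, 2, 2, 0)
    λ_2 → (0, 2, 2, 0)
    λ_3 → (0, 2, 2, 0)
    λ_4 → (2, 1, 2, 1)
    λ_5 → (2, 1, 2, 1)
    λ_6 → (2, 1, 2, 1)
    λ_7 → (3, 2, 0, 1)
    λ_8 → (0, 4, 0, 0)
    λ_9 → (0, 4, 0, 0)
    λ_10 → (3, 2, 0, 1)

Grouping the 10 weights by Ā_7-representative: 4 linkage classes.

[[1, 2, 3], [4, 5, 6], [7, 10], [8, 9]]


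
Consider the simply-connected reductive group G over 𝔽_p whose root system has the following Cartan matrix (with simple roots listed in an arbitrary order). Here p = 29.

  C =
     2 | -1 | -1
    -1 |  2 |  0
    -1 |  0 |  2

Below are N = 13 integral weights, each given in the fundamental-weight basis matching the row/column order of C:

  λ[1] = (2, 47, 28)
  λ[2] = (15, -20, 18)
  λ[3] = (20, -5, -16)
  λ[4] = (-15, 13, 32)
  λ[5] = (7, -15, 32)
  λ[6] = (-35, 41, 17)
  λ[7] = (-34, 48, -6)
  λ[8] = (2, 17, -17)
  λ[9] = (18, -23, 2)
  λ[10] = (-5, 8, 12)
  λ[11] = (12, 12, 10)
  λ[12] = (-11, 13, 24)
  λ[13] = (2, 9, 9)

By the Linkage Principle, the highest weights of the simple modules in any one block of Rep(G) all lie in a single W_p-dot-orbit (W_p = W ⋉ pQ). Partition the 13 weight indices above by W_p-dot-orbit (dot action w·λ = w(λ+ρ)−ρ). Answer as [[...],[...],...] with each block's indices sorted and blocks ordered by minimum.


Dynkin diagram of C (from the 4 off-diagonal −1 entries): A_3.

Ā_29 reps of the 13 weights (A_3, coords as presented):

  λ_1+ρ ↦ (3, 19, 0);  λ_2+ρ ↦ (3, 10, 10);  λ_3+ρ ↦ (2, 4, 15);  λ_4+ρ ↦ (10, 4, 15);  λ_5+ρ ↦ (2, 4, 15);  λ_6+ρ ↦ (13, 5, 3);  λ_7+ρ ↦ (4, 5, 9);  λ_8+ρ ↦ (13, 5, 3);  λ_9+ρ ↦ (3, 19, 0);  λ_10+ρ ↦ (4, 5, 9);  λ_11+ρ ↦ (13, 5, 3);  λ_12+ρ ↦ (10, 4, 15);  λ_13+ρ ↦ (3, 10, 10)

The 13 indices split into 6 linkage classes (same alcove rep ⇔ same W_29-dot-orbit):

[[1, 9], [2, 13], [3, 5], [4, 12], [6, 8, 11], [7, 10]]


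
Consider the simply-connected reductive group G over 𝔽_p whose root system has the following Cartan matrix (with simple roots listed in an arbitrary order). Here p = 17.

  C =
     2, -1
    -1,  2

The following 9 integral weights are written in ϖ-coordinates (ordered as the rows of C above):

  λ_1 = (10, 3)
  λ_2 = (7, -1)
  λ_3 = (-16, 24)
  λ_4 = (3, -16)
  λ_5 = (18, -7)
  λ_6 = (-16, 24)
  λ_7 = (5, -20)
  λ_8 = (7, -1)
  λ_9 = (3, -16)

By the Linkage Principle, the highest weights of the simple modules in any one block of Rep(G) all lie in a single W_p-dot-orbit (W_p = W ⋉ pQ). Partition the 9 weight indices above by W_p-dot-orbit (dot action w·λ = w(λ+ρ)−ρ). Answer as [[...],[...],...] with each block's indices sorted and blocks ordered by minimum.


Dynkin diagram of C (from the 2 off-diagonal −1 entries): A_2.

Each λ_j+ρ reduced to Ā_17; 2-tuples below use C's row order:

  1: (11, 4);  2: (8, 0);  3: (7, 2);  4: (11, 4);  5: (11, 4);  6: (7, 2);  7: (11, 4);  8: (8, 0);  9: (11, 4)

These 9 weights hit 3 W_17-dot-orbits; sizes (5, 2, 2):

[[1, 4, 5, 7, 9], [2, 8], [3, 6]]


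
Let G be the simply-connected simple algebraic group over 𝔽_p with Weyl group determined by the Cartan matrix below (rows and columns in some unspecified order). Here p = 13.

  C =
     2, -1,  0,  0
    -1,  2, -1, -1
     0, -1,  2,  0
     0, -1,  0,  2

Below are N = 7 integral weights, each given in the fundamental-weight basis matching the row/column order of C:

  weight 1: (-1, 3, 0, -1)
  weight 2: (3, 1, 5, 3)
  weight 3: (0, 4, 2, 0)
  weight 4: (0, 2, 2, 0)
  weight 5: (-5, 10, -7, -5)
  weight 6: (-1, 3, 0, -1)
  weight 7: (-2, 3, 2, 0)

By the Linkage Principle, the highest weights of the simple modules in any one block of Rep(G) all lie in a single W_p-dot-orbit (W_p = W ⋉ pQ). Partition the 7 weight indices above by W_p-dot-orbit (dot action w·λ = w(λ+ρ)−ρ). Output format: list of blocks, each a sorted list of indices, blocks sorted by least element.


Dynkin diagram of C (from the 6 off-diagonal −1 entries): D_4.

Each λ_j+ρ reduced to Ā_13; 4-tuples below use C's row order:

    λ_1 → (0, 4, 1, 0)
    λ_2 → (1, 3, 3, 1)
    λ_3 → (1, 3, 3, 1)
    λ_4 → (1, 3, 3, 1)
    λ_5 → (1, 3, 3, 1)
    λ_6 → (0, 4, 1, 0)
    λ_7 → (1, 3, 3, 1)

These 7 weights hit 2 W_13-dot-orbits; sizes (2, 5):

[[1, 6], [2, 3, 4, 5, 7]]


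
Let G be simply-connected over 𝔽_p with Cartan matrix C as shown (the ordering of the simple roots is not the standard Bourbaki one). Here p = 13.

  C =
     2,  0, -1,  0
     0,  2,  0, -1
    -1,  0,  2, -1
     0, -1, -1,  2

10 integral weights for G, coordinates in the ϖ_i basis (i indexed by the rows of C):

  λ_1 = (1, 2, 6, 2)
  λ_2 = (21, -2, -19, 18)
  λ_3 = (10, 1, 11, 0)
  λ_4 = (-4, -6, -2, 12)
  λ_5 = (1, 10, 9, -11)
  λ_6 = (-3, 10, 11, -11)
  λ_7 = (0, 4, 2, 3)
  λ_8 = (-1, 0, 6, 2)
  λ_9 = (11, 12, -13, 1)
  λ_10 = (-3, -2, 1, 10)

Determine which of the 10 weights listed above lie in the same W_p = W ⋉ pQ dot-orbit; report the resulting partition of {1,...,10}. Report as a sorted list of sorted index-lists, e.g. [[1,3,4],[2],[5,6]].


Type A_4, rank 4, |W|=120; reorder rows/cols to standard.

Each λ_j+ρ reduced to Ā_13; 4-tuples below use C's row order:

  1: (0, 1, 7, 3) · 2: (1, 5, 3, 4) · 3: (2, 1, 0, 10) · 4: (1, 5, 3, 4) · 5: (2, 1, 0, 10) · 6: (2, 1, 0, 10) · 7: (1, 5, 3, 4) · 8: (0, 1, 7, 3) · 9: (2, 1, 0, 10) · 10: (2, 1, 0, 10)

These 10 weights hit 3 W_13-dot-orbits; sizes (2, 3, 5):

[[1, 8], [2, 4, 7], [3, 5, 6, 9, 10]]


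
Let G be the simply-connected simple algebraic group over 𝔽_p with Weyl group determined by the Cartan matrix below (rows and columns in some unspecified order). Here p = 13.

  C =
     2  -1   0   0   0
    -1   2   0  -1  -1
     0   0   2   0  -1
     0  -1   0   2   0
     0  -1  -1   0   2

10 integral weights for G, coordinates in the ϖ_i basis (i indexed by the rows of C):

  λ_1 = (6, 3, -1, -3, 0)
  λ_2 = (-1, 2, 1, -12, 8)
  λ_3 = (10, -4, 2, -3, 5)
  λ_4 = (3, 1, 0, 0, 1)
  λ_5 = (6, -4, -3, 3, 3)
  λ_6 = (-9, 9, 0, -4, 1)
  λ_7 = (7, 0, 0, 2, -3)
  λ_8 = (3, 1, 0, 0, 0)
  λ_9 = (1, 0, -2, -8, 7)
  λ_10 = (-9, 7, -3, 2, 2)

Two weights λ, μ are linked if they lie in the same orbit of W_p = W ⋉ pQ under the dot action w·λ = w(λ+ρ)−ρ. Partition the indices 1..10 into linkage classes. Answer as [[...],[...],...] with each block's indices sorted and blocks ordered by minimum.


Root system D_5: the 5×5 matrix C matches after relabeling.

W_13-reps of the 10 weights in Ā_13 (same 5-coord order as C):

    [1] (7, 1, 1, 2, 0)
    [2] (7, 1, 1, 2, 0)
    [3] (4, 2, 1, 1, 1)
    [4] (4, 2, 1, 1, 1)
    [5] (4, 2, 1, 1, 1)
    [6] (7, 1, 1, 2, 0)
    [7] (7, 1, 1, 2, 0)
    [8] (4, 2, 1, 1, 1)
    [9] (4, 2, 1, 1, 1)
    [10] (7, 1, 1, 2, 0)

The 10 indices split into 2 linkage classes (same alcove rep ⇔ same W_13-dot-orbit):

[[1, 2, 6, 7, 10], [3, 4, 5, 8, 9]]


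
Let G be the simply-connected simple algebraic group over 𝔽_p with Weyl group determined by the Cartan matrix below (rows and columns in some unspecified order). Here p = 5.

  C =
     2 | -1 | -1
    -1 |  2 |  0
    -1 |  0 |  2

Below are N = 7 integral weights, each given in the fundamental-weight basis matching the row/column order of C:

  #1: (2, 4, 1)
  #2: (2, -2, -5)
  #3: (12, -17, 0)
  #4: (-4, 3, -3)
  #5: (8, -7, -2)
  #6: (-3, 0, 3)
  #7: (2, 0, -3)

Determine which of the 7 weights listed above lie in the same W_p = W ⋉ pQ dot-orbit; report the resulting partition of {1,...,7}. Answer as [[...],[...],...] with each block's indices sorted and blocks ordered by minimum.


C ↔ A_3 under row/col permutation; |W(A_3)| = 24.

λ_j+ρ reflected into Ā_5 (⟨·,θ^∨⟩≤5); 3-tuples as given:

  λ_1+ρ ↦ (0, 0, 3)
  λ_2+ρ ↦ (1, 1, 2)
  λ_3+ρ ↦ (1, 1, 2)
  λ_4+ρ ↦ (1, 1, 3)
  λ_5+ρ ↦ (1, 1, 2)
  λ_6+ρ ↦ (1, 1, 2)
  λ_7+ρ ↦ (1, 1, 2)

3 distinct reps among the 7 weights ⇒ 3 W_5-linkage classes:

[[1], [2, 3, 5, 6, 7], [4]]


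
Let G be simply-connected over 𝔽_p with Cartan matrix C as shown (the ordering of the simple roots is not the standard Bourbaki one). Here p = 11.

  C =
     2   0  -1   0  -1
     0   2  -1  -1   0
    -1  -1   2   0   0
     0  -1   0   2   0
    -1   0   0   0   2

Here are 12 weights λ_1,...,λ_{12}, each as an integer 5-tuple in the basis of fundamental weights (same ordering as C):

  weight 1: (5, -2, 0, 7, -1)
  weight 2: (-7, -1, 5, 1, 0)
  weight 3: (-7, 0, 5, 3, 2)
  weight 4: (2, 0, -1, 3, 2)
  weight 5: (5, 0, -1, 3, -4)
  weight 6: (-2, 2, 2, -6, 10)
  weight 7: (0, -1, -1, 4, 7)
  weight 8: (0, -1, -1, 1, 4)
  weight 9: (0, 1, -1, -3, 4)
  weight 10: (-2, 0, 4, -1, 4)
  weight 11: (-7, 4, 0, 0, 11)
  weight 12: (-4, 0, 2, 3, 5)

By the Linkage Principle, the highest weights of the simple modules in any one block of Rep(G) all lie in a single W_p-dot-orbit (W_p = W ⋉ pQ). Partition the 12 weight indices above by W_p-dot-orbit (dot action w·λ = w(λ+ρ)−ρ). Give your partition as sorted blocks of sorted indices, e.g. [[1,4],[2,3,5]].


Type A_5, rank 5, |W|=720; reorder rows/cols to standard.

Each λ_j+ρ reduced to Ā_11; 5-tuples below use C's row order:

    [1] (3, 1, 0, 4, 3)
    [2] (1, 0, 0, 2, 5)
    [3] (3, 1, 0, 4, 3)
    [4] (3, 1, 0, 4, 3)
    [5] (3, 1, 0, 4, 3)
    [6] (1, 0, 0, 2, 5)
    [7] (1, 0, 0, 2, 5)
    [8] (1, 0, 0, 2, 5)
    [9] (1, 0, 0, 2, 5)
    [10] (1, 1, 4, 0, 4)
    [11] (1, 1, 4, 0, 4)
    [12] (3, 1, 0, 4, 3)

These 12 weights hit 3 W_11-dot-orbits; sizes (5, 5, 2):

[[1, 3, 4, 5, 12], [2, 6, 7, 8, 9], [10, 11]]


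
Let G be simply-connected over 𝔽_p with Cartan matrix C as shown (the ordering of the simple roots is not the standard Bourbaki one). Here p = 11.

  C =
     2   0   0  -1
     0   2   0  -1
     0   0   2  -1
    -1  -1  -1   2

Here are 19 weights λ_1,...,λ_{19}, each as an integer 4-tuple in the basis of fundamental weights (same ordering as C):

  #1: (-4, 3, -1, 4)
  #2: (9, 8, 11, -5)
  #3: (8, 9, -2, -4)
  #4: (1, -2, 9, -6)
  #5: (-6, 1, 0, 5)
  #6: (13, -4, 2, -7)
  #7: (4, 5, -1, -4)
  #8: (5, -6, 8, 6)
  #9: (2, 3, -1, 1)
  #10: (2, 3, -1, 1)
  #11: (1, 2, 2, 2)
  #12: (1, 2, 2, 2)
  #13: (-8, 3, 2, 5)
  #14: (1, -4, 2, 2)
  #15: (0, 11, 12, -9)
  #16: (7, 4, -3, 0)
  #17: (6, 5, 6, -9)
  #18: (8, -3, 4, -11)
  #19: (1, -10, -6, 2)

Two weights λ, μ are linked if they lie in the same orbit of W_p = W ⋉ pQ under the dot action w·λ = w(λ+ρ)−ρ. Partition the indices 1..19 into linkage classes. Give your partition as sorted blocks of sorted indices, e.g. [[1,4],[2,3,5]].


Root system D_4: the 4×4 matrix C matches after relabeling.

Folding the 19 weights λ_j+ρ into Ā_11 (reps in the given 4-coord order):

  [1] (3, 4, 0, 2);  [2] (1, 2, 1, 3);  [3] (1, 2, 1, 3);  [4] (1, 2, 1, 3);  [5] (5, 2, 1, 1);  [6] (2, 3, 3, 0);  [7] (2, 3, 3, 0);  [8] (3, 4, 0, 2);  [9] (3, 4, 0, 2);  [10] (3, 4, 0, 2);  [11] (2, 3, 3, 0);  [12] (2, 3, 3, 0);  [13] (5, 2, 1, 1);  [14] (2, 3, 3, 0);  [15] (1, 2, 1, 3);  [16] (5, 2, 1, 1);  [17] (1, 2, 1, 3);  [18] (5, 2, 1, 1);  [19] (3, 4, 0, 2)

4 distinct reps among the 19 weights ⇒ 4 W_11-linkage classes:

[[1, 8, 9, 10, 19], [2, 3, 4, 15, 17], [5, 13, 16, 18], [6, 7, 11, 12, 14]]


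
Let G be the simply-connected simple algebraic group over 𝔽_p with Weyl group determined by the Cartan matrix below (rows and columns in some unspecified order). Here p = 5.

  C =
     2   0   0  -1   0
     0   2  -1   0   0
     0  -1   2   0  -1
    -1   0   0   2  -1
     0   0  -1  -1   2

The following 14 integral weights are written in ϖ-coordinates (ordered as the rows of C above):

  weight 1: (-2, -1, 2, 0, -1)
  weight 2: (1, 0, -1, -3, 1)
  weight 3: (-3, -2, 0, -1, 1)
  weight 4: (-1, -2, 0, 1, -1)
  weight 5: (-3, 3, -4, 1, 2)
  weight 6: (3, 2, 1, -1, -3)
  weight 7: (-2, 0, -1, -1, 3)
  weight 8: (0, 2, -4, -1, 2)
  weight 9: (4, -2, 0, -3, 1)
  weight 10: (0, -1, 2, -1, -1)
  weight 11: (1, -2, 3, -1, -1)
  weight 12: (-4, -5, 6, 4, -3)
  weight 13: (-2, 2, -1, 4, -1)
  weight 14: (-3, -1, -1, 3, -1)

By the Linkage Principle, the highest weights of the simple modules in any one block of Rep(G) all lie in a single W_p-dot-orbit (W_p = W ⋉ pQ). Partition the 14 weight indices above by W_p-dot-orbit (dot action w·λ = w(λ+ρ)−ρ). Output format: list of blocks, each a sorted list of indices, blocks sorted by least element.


Dynkin diagram of C (from the 8 off-diagonal −1 entries): A_5.

Ā_5 reps of the 14 weights (A_5, coords as presented):

  1: (1, 0, 3, 0, 0) · 2: (0, 1, 0, 2, 0) · 3: (0, 1, 0, 2, 0) · 4: (0, 1, 0, 2, 0) · 5: (1, 0, 3, 0, 0) · 6: (0, 1, 0, 2, 0) · 7: (0, 1, 0, 1, 3) · 8: (1, 0, 3, 0, 0) · 9: (2, 0, 0, 2, 0) · 10: (1, 0, 3, 0, 0) · 11: (1, 0, 3, 0, 0) · 12: (0, 1, 0, 2, 0) · 13: (2, 0, 0, 2, 0) · 14: (2, 0, 0, 2, 0)

The 14 indices split into 4 linkage classes (same alcove rep ⇔ same W_5-dot-orbit):

[[1, 5, 8, 10, 11], [2, 3, 4, 6, 12], [7], [9, 13, 14]]


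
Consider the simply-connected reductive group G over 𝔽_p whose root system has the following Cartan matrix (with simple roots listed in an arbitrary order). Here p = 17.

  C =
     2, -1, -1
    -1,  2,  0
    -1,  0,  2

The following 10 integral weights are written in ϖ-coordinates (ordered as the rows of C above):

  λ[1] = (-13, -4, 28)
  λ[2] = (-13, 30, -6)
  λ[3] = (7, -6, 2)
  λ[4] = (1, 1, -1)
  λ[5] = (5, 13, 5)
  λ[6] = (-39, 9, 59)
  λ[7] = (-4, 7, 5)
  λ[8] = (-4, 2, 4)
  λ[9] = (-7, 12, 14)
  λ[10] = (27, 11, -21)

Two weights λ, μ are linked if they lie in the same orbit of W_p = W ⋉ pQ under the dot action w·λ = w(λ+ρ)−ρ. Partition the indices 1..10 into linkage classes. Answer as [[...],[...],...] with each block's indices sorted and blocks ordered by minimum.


Type A_3, rank 3, |W|=24; reorder rows/cols to standard.

λ_j+ρ reflected into Ā_17 (⟨·,θ^∨⟩≤17); 3-tuples as given:

  [1] (3, 0, 2);  [2] (3, 0, 2);  [3] (3, 5, 3);  [4] (2, 2, 0);  [5] (3, 5, 3);  [6] (6, 2, 4);  [7] (3, 5, 3);  [8] (3, 0, 2);  [9] (6, 2, 4);  [10] (3, 5, 3)

The 10 indices split into 4 linkage classes (same alcove rep ⇔ same W_17-dot-orbit):

[[1, 2, 8], [3, 5, 7, 10], [4], [6, 9]]


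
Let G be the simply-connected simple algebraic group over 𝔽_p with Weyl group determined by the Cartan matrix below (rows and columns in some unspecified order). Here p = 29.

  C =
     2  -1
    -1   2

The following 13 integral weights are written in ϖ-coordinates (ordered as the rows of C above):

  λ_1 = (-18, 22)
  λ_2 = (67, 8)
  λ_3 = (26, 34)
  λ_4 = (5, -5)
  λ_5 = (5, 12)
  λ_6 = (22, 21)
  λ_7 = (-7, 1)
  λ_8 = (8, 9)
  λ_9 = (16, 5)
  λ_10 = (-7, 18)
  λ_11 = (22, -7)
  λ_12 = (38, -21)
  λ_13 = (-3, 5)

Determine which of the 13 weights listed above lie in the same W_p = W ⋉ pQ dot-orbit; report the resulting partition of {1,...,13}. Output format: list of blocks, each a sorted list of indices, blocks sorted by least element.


A_2 Cartan matrix, 2 simple roots permuted; ρ=(1,1).

W_29-reps of the 13 weights in Ā_29 (same 2-coord order as C):

    λ_1+ρ ↦ (17, 6)
    λ_2+ρ ↦ (9, 10)
    λ_3+ρ ↦ (2, 4)
    λ_4+ρ ↦ (2, 4)
    λ_5+ρ ↦ (6, 13)
    λ_6+ρ ↦ (7, 6)
    λ_7+ρ ↦ (2, 4)
    λ_8+ρ ↦ (9, 10)
    λ_9+ρ ↦ (17, 6)
    λ_10+ρ ↦ (6, 13)
    λ_11+ρ ↦ (17, 6)
    λ_12+ρ ↦ (9, 10)
    λ_13+ρ ↦ (2, 4)

The 13 indices split into 5 linkage classes (same alcove rep ⇔ same W_29-dot-orbit):

[[1, 9, 11], [2, 8, 12], [3, 4, 7, 13], [5, 10], [6]]


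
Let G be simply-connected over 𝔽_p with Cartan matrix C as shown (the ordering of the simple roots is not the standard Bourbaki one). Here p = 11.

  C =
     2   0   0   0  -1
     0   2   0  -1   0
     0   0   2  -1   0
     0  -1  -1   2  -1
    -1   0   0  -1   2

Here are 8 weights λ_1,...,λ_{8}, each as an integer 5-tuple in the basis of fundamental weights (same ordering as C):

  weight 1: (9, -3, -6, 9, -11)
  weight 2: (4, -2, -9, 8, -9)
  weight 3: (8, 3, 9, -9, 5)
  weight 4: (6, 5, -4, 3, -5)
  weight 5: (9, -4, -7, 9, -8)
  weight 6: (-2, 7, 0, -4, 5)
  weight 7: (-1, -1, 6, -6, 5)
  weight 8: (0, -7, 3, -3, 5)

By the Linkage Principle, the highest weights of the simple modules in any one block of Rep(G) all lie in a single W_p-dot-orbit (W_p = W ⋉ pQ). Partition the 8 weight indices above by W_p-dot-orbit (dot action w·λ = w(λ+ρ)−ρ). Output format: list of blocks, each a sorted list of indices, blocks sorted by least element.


Cartan matrix: type D_5 (|W|=1920); un-permuting the 5 rows.

W_11-reps of the 8 weights in Ā_11 (same 5-coord order as C):

  λ_1 → (0, 5, 2, 0, 1)
  λ_2 → (0, 5, 2, 0, 1)
  λ_3 → (1, 2, 4, 0, 1)
  λ_4 → (1, 3, 0, 1, 2)
  λ_5 → (1, 3, 0, 1, 2)
  λ_6 → (0, 5, 2, 0, 1)
  λ_7 → (0, 5, 2, 0, 1)
  λ_8 → (1, 2, 4, 0, 1)

3 distinct reps among the 8 weights ⇒ 3 W_11-linkage classes:

[[1, 2, 6, 7], [3, 8], [4, 5]]


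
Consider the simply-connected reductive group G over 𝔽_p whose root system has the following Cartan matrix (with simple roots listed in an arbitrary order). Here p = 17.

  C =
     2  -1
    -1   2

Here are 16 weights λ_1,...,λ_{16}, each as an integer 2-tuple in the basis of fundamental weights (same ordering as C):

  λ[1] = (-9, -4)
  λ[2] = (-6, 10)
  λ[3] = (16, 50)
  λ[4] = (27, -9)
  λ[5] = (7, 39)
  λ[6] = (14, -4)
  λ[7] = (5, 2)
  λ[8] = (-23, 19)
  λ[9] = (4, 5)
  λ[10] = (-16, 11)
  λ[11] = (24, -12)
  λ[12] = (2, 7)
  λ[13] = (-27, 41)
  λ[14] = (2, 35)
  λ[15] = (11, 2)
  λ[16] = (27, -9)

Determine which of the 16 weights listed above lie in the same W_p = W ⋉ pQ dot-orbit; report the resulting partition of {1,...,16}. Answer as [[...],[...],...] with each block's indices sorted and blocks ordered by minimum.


Dynkin diagram of C (from the 2 off-diagonal −1 entries): A_2.

Each λ_j+ρ reduced to Ā_17; 2-tuples below use C's row order:

  λ_1 → (3, 8)
  λ_2 → (5, 6)
  λ_3 → (17, 0)
  λ_4 → (6, 3)
  λ_5 → (3, 8)
  λ_6 → (12, 3)
  λ_7 → (6, 3)
  λ_8 → (12, 3)
  λ_9 → (5, 6)
  λ_10 → (12, 3)
  λ_11 → (6, 3)
  λ_12 → (3, 8)
  λ_13 → (8, 1)
  λ_14 → (12, 3)
  λ_15 → (12, 3)
  λ_16 → (6, 3)

Partition of {1..16} into 6 W_17-dot-orbits:

[[1, 5, 12], [2, 9], [3], [4, 7, 11, 16], [6, 8, 10, 14, 15], [13]]


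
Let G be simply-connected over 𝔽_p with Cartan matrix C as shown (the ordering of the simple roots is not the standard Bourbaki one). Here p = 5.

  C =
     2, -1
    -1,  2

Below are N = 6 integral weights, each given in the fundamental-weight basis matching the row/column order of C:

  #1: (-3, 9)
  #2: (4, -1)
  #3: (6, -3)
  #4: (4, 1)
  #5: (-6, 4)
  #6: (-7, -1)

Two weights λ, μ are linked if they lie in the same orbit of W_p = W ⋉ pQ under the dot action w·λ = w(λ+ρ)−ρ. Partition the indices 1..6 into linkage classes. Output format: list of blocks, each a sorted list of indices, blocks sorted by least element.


Dynkin diagram of C (from the 2 off-diagonal −1 entries): A_2.

Folding the 6 weights λ_j+ρ into Ā_5 (reps in the given 2-coord order):

  [1] (3, 0) · [2] (5, 0) · [3] (3, 0) · [4] (3, 0) · [5] (5, 0) · [6] (1, 4)

3 distinct reps among the 6 weights ⇒ 3 W_5-linkage classes:

[[1, 3, 4], [2, 5], [6]]


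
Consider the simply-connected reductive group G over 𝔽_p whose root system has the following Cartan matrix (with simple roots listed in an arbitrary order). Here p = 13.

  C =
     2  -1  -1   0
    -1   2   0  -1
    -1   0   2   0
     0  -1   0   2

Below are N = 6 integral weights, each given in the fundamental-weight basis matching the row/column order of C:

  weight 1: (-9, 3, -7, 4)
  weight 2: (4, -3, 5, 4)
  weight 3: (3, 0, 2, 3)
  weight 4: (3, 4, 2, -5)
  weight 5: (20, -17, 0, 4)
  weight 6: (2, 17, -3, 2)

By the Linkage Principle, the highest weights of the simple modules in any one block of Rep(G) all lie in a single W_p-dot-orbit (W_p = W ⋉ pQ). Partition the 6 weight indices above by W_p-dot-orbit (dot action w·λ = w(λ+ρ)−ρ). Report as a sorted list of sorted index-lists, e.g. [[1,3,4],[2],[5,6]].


Cartan matrix: type A_4 (|W|=120); un-permuting the 4 rows.

λ_j+ρ reflected into Ā_13 (⟨·,θ^∨⟩≤13); 4-tuples as given:

    [1] (4, 1, 3, 4)
    [2] (3, 2, 5, 2)
    [3] (4, 1, 3, 4)
    [4] (4, 1, 3, 4)
    [5] (3, 2, 5, 2)
    [6] (3, 2, 5, 2)

2 distinct reps among the 6 weights ⇒ 2 W_13-linkage classes:

[[1, 3, 4], [2, 5, 6]]


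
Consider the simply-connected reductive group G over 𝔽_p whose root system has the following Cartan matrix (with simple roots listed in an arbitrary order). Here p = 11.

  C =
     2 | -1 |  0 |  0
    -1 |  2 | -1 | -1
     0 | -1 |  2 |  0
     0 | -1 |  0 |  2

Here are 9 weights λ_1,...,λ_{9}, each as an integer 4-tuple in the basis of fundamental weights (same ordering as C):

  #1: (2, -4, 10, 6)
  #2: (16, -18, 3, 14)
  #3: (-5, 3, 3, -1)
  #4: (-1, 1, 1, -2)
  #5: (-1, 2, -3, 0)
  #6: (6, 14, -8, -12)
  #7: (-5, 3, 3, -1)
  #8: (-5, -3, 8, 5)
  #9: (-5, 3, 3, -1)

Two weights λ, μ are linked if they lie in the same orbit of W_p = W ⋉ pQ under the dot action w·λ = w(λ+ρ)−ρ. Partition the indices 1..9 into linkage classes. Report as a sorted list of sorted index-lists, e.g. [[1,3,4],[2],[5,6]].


D_4 Cartan matrix, 4 simple roots permuted; ρ=(1,1,1,1).

W_11-reps of the 9 weights in Ā_11 (same 4-coord order as C):

  [1] (4, 0, 4, 0)
  [2] (2, 2, 3, 0)
  [3] (4, 0, 4, 0)
  [4] (0, 1, 2, 1)
  [5] (0, 1, 2, 1)
  [6] (4, 0, 4, 0)
  [7] (4, 0, 4, 0)
  [8] (2, 2, 3, 0)
  [9] (4, 0, 4, 0)

The 9 indices split into 3 linkage classes (same alcove rep ⇔ same W_11-dot-orbit):

[[1, 3, 6, 7, 9], [2, 8], [4, 5]]


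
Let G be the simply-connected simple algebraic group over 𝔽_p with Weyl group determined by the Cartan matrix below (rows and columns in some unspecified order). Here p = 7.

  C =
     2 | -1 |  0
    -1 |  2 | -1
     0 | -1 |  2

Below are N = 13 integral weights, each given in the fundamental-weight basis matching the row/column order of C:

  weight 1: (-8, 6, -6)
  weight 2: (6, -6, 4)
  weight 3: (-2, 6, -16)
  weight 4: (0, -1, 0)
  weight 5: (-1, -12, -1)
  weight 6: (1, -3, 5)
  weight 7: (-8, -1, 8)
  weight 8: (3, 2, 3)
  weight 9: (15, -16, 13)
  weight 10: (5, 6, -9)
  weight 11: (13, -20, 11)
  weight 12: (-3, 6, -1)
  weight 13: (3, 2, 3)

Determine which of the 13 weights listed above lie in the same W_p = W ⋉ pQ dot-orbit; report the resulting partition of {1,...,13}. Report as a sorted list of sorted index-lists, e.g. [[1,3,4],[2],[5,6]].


Dynkin diagram of C (from the 4 off-diagonal −1 entries): A_3.

Ā_7 reps of the 13 weights (A_3, coords as presented):

  [1] (2, 5, 0) · [2] (2, 5, 0) · [3] (1, 0, 1) · [4] (1, 0, 1) · [5] (0, 3, 0) · [6] (0, 2, 4) · [7] (2, 5, 0) · [8] (0, 3, 0) · [9] (1, 0, 1) · [10] (1, 0, 1) · [11] (2, 5, 0) · [12] (2, 5, 0) · [13] (0, 3, 0)

4 distinct reps among the 13 weights ⇒ 4 W_7-linkage classes:

[[1, 2, 7, 11, 12], [3, 4, 9, 10], [5, 8, 13], [6]]


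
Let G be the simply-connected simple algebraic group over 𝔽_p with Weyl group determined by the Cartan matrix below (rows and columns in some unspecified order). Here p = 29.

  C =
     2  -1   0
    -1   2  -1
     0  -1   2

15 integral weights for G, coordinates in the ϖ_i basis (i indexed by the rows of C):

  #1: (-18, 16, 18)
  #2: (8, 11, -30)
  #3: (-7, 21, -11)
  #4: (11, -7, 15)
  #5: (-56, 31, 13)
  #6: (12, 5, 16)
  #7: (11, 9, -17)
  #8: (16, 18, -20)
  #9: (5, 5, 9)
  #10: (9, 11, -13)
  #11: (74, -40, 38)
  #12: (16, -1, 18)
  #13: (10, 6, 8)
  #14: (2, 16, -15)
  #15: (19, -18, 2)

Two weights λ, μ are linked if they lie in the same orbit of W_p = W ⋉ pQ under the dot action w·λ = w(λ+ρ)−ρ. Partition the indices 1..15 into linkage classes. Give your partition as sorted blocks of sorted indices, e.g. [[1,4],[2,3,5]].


Root system A_3: the 3×3 matrix C matches after relabeling.

Each λ_j+ρ reduced to Ā_29; 3-tuples below use C's row order:

  1: (10, 0, 12);  2: (8, 9, 12);  3: (6, 6, 10);  4: (6, 6, 10);  5: (3, 3, 14);  6: (6, 6, 10);  7: (6, 6, 10);  8: (10, 0, 12);  9: (6, 6, 10);  10: (10, 0, 12);  11: (10, 0, 12);  12: (10, 0, 12);  13: (11, 7, 9);  14: (3, 3, 14);  15: (3, 3, 14)

Partition of {1..15} into 5 W_29-dot-orbits:

[[1, 8, 10, 11, 12], [2], [3, 4, 6, 7, 9], [5, 14, 15], [13]]


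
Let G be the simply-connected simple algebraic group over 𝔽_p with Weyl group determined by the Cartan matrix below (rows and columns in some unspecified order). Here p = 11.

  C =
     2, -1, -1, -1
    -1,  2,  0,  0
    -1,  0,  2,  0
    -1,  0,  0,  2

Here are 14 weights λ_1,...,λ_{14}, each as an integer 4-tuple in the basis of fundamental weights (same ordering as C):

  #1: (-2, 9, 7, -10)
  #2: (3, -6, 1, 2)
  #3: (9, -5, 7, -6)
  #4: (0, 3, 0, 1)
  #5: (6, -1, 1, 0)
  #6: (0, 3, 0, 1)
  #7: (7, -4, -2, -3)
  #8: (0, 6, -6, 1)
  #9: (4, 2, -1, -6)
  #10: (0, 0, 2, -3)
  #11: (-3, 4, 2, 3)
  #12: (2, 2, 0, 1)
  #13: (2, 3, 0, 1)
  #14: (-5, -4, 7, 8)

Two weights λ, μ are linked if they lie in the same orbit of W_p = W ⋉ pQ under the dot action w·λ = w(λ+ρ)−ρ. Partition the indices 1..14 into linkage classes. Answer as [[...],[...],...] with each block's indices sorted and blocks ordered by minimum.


Type D_4, rank 4, |W|=192; reorder rows/cols to standard.

W_11-reps of the 14 weights in Ā_11 (same 4-coord order as C):

  λ_1+ρ ↦ (1, 0, 2, 1) · λ_2+ρ ↦ (1, 4, 1, 2) · λ_3+ρ ↦ (2, 3, 1, 2) · λ_4+ρ ↦ (1, 4, 1, 2) · λ_5+ρ ↦ (1, 0, 2, 1) · λ_6+ρ ↦ (1, 4, 1, 2) · λ_7+ρ ↦ (2, 3, 1, 2) · λ_8+ρ ↦ (2, 3, 1, 2) · λ_9+ρ ↦ (0, 3, 0, 5) · λ_10+ρ ↦ (1, 0, 2, 1) · λ_11+ρ ↦ (2, 3, 1, 2) · λ_12+ρ ↦ (2, 3, 1, 2) · λ_13+ρ ↦ (1, 4, 1, 2) · λ_14+ρ ↦ (1, 4, 1, 2)

These 14 weights hit 4 W_11-dot-orbits; sizes (3, 5, 5, 1):

[[1, 5, 10], [2, 4, 6, 13, 14], [3, 7, 8, 11, 12], [9]]


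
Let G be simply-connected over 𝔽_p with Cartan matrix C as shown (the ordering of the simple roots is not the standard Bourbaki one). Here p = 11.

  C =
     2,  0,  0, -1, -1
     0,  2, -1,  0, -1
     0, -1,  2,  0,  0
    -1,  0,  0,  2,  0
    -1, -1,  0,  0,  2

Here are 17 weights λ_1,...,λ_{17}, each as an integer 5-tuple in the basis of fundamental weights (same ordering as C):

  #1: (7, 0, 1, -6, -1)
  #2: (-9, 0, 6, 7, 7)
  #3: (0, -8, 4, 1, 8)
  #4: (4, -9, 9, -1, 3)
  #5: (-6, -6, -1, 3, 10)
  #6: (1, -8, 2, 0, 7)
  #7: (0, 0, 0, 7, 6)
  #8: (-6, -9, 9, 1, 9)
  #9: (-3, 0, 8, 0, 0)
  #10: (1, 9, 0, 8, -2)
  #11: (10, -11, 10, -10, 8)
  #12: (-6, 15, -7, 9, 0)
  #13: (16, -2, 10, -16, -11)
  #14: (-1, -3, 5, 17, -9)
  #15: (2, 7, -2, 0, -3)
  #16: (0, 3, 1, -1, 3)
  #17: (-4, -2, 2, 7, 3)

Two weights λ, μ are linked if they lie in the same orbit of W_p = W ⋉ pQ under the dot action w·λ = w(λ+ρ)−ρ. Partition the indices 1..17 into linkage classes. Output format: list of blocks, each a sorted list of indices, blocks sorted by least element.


C ↔ A_5 under row/col permutation; |W(A_5)| = 720.

Each λ_j+ρ reduced to Ā_11; 5-tuples below use C's row order:

    1: (3, 1, 2, 5, 0)
    2: (3, 1, 2, 5, 0)
    3: (1, 5, 1, 1, 2)
    4: (1, 4, 2, 0, 4)
    5: (4, 0, 5, 1, 1)
    6: (2, 3, 4, 1, 1)
    7: (1, 5, 1, 1, 2)
    8: (1, 5, 1, 1, 2)
    9: (0, 0, 9, 1, 1)
    10: (0, 0, 9, 1, 1)
    11: (0, 0, 9, 1, 1)
    12: (4, 0, 5, 1, 1)
    13: (1, 4, 2, 0, 4)
    14: (2, 3, 4, 1, 1)
    15: (1, 5, 1, 1, 2)
    16: (1, 4, 2, 0, 4)
    17: (3, 1, 2, 5, 0)

Partition of {1..17} into 6 W_11-dot-orbits:

[[1, 2, 17], [3, 7, 8, 15], [4, 13, 16], [5, 12], [6, 14], [9, 10, 11]]
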